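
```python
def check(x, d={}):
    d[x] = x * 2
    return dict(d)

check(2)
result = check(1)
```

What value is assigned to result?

Step 1: Mutable default dict is shared across calls.
Step 2: First call adds 2: 4. Second call adds 1: 2.
Step 3: result = {2: 4, 1: 2}

The answer is {2: 4, 1: 2}.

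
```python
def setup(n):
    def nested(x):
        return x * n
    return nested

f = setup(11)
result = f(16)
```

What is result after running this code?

Step 1: setup(11) creates a closure capturing n = 11.
Step 2: f(16) computes 16 * 11 = 176.
Step 3: result = 176

The answer is 176.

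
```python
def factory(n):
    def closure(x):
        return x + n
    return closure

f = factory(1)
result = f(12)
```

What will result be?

Step 1: factory(1) creates a closure that captures n = 1.
Step 2: f(12) calls the closure with x = 12, returning 12 + 1 = 13.
Step 3: result = 13

The answer is 13.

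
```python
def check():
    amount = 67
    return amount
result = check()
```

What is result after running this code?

Step 1: check() defines amount = 67 in its local scope.
Step 2: return amount finds the local variable amount = 67.
Step 3: result = 67

The answer is 67.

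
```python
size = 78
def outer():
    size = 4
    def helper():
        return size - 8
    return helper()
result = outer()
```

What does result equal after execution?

Step 1: outer() shadows global size with size = 4.
Step 2: helper() finds size = 4 in enclosing scope, computes 4 - 8 = -4.
Step 3: result = -4

The answer is -4.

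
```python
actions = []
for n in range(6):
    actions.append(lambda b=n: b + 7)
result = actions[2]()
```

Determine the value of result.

Step 1: Default argument b=n captures n's value at definition time.
Step 2: actions[2] was defined when n = 2, so b defaults to 2.
Step 3: result = 2 + 7 = 9 (default arg fixes the late binding issue)

The answer is 9.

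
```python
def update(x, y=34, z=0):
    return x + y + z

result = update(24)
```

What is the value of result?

Step 1: update(24) uses defaults y = 34, z = 0.
Step 2: Returns 24 + 34 + 0 = 58.
Step 3: result = 58

The answer is 58.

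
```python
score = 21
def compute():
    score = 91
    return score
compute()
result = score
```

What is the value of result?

Step 1: score = 21 globally.
Step 2: compute() creates a LOCAL score = 91 (no global keyword!).
Step 3: The global score is unchanged. result = 21

The answer is 21.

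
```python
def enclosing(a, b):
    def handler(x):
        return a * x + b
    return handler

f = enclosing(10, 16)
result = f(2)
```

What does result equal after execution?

Step 1: enclosing(10, 16) captures a = 10, b = 16.
Step 2: f(2) computes 10 * 2 + 16 = 36.
Step 3: result = 36

The answer is 36.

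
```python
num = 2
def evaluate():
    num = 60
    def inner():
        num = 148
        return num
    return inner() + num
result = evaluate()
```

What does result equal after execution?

Step 1: evaluate() has local num = 60. inner() has local num = 148.
Step 2: inner() returns its local num = 148.
Step 3: evaluate() returns 148 + its own num (60) = 208

The answer is 208.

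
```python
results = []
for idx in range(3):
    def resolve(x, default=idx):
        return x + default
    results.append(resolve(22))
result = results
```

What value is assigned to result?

Step 1: Default argument default=idx is evaluated at function definition time.
Step 2: Each iteration creates resolve with default = current idx value.
Step 3: resolve(22) returns 22 + default. results = [22, 23, 24]

The answer is [22, 23, 24].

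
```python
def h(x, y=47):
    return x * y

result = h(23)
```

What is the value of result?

Step 1: h(23) uses default y = 47.
Step 2: Returns 23 * 47 = 1081.
Step 3: result = 1081

The answer is 1081.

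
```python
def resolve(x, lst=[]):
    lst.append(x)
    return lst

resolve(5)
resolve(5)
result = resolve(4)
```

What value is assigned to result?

Step 1: Mutable default argument gotcha! The list [] is created once.
Step 2: Each call appends to the SAME list: [5], [5, 5], [5, 5, 4].
Step 3: result = [5, 5, 4]

The answer is [5, 5, 4].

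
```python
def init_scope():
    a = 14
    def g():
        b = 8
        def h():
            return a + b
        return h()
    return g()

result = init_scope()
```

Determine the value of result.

Step 1: init_scope() defines a = 14. g() defines b = 8.
Step 2: h() accesses both from enclosing scopes: a = 14, b = 8.
Step 3: result = 14 + 8 = 22

The answer is 22.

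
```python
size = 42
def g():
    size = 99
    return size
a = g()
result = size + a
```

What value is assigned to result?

Step 1: Global size = 42. g() returns local size = 99.
Step 2: a = 99. Global size still = 42.
Step 3: result = 42 + 99 = 141

The answer is 141.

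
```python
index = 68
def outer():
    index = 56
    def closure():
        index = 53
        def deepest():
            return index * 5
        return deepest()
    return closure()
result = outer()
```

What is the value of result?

Step 1: deepest() looks up index through LEGB: not local, finds index = 53 in enclosing closure().
Step 2: Returns 53 * 5 = 265.
Step 3: result = 265

The answer is 265.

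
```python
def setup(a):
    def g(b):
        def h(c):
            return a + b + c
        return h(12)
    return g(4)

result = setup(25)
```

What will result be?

Step 1: a = 25, b = 4, c = 12 across three nested scopes.
Step 2: h() accesses all three via LEGB rule.
Step 3: result = 25 + 4 + 12 = 41

The answer is 41.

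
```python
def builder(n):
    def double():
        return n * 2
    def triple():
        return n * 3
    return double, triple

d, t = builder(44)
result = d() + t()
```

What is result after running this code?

Step 1: Both closures capture the same n = 44.
Step 2: d() = 44 * 2 = 88, t() = 44 * 3 = 132.
Step 3: result = 88 + 132 = 220

The answer is 220.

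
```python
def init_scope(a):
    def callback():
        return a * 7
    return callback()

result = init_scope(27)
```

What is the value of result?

Step 1: init_scope(27) binds parameter a = 27.
Step 2: callback() accesses a = 27 from enclosing scope.
Step 3: result = 27 * 7 = 189

The answer is 189.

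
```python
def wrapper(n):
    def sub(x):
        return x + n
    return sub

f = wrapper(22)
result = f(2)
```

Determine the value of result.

Step 1: wrapper(22) creates a closure that captures n = 22.
Step 2: f(2) calls the closure with x = 2, returning 2 + 22 = 24.
Step 3: result = 24

The answer is 24.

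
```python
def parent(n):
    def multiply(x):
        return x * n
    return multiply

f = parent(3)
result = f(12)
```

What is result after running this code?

Step 1: parent(3) returns multiply closure with n = 3.
Step 2: f(12) computes 12 * 3 = 36.
Step 3: result = 36

The answer is 36.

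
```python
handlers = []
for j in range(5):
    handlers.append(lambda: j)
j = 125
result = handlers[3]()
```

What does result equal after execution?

Step 1: Lambdas capture the variable j by reference, not by value.
Step 2: After the loop, j is reassigned to 125.
Step 3: handlers[3]() looks up the current j = 125. result = 125

The answer is 125.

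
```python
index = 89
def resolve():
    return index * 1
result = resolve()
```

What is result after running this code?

Step 1: index = 89 is defined globally.
Step 2: resolve() looks up index from global scope = 89, then computes 89 * 1 = 89.
Step 3: result = 89

The answer is 89.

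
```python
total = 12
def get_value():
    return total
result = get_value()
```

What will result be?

Step 1: total = 12 is defined in the global scope.
Step 2: get_value() looks up total. No local total exists, so Python checks the global scope via LEGB rule and finds total = 12.
Step 3: result = 12

The answer is 12.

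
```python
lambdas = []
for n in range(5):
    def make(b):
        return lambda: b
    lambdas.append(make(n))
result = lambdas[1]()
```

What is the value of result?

Step 1: make(n) creates a new scope capturing b = n at call time.
Step 2: lambdas[1] = make(1), so its lambda captures b = 1.
Step 3: result = 1 (closure factory fixes late binding)

The answer is 1.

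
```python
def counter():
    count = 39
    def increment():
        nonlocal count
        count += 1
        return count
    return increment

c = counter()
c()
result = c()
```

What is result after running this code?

Step 1: counter() creates closure with count = 39.
Step 2: Each c() call increments count via nonlocal. After 2 calls: 39 + 2 = 41.
Step 3: result = 41

The answer is 41.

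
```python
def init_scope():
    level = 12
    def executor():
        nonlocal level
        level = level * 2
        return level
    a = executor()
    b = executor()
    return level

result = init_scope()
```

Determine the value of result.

Step 1: level starts at 12.
Step 2: First executor(): level = 12 * 2 = 24.
Step 3: Second executor(): level = 24 * 2 = 48.
Step 4: result = 48

The answer is 48.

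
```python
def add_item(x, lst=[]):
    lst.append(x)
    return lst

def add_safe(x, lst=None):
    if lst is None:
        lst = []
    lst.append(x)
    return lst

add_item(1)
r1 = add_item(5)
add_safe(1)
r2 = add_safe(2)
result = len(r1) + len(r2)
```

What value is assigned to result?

Step 1: add_item shares mutable default: after 2 calls, lst = [1, 5], len = 2.
Step 2: add_safe creates fresh list each time: r2 = [2], len = 1.
Step 3: result = 2 + 1 = 3

The answer is 3.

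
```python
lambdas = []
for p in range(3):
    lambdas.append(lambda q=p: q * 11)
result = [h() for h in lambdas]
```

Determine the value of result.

Step 1: Default arg q=p captures p at each iteration.
Step 2: lambdas[k] has q defaulting to k, returns k * 11.
Step 3: result = [0, 11, 22]

The answer is [0, 11, 22].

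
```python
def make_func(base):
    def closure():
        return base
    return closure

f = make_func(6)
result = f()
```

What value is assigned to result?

Step 1: make_func(6) creates closure capturing base = 6.
Step 2: f() returns the captured base = 6.
Step 3: result = 6

The answer is 6.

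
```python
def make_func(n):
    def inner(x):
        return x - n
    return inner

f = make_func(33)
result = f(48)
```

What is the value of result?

Step 1: make_func(33) creates a closure capturing n = 33.
Step 2: f(48) computes 48 - 33 = 15.
Step 3: result = 15

The answer is 15.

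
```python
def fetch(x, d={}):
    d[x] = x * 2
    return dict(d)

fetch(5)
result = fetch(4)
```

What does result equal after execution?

Step 1: Mutable default dict is shared across calls.
Step 2: First call adds 5: 10. Second call adds 4: 8.
Step 3: result = {5: 10, 4: 8}

The answer is {5: 10, 4: 8}.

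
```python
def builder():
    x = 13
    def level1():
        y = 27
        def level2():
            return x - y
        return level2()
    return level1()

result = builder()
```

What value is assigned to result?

Step 1: x = 13 in builder. y = 27 in level1.
Step 2: level2() reads x = 13 and y = 27 from enclosing scopes.
Step 3: result = 13 - 27 = -14

The answer is -14.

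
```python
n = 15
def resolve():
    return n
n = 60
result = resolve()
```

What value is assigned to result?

Step 1: n is first set to 15, then reassigned to 60.
Step 2: resolve() is called after the reassignment, so it looks up the current global n = 60.
Step 3: result = 60

The answer is 60.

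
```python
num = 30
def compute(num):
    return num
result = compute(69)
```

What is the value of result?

Step 1: Global num = 30.
Step 2: compute(69) takes parameter num = 69, which shadows the global.
Step 3: result = 69

The answer is 69.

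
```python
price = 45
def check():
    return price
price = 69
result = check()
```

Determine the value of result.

Step 1: price is first set to 45, then reassigned to 69.
Step 2: check() is called after the reassignment, so it looks up the current global price = 69.
Step 3: result = 69

The answer is 69.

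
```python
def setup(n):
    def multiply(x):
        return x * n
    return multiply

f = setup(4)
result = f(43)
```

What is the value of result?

Step 1: setup(4) returns multiply closure with n = 4.
Step 2: f(43) computes 43 * 4 = 172.
Step 3: result = 172

The answer is 172.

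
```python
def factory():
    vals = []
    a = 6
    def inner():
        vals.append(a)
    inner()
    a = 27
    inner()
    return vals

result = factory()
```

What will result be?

Step 1: a = 6. inner() appends current a to vals.
Step 2: First inner(): appends 6. Then a = 27.
Step 3: Second inner(): appends 27 (closure sees updated a). result = [6, 27]

The answer is [6, 27].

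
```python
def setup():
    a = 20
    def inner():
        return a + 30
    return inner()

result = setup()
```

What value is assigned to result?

Step 1: setup() defines a = 20.
Step 2: inner() reads a = 20 from enclosing scope, returns 20 + 30 = 50.
Step 3: result = 50

The answer is 50.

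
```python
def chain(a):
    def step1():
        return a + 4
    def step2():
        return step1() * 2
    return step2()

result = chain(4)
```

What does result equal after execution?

Step 1: chain(4) captures a = 4.
Step 2: step2() calls step1() which returns 4 + 4 = 8.
Step 3: step2() returns 8 * 2 = 16

The answer is 16.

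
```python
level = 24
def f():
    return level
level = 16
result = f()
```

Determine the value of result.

Step 1: level is first set to 24, then reassigned to 16.
Step 2: f() is called after the reassignment, so it looks up the current global level = 16.
Step 3: result = 16

The answer is 16.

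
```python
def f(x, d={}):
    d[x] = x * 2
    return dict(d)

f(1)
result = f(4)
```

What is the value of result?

Step 1: Mutable default dict is shared across calls.
Step 2: First call adds 1: 2. Second call adds 4: 8.
Step 3: result = {1: 2, 4: 8}

The answer is {1: 2, 4: 8}.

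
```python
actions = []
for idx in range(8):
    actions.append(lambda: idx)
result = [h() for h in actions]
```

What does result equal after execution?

Step 1: All 8 lambdas share the same variable idx.
Step 2: After the loop, idx = 7.
Step 3: Each call returns 7. result = [7, 7, 7, 7, 7, 7, 7, 7]

The answer is [7, 7, 7, 7, 7, 7, 7, 7].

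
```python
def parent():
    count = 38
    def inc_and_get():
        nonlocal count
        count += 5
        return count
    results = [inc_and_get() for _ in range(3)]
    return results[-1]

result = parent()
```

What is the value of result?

Step 1: count = 38.
Step 2: Three calls to inc_and_get(), each adding 5.
Step 3: Last value = 38 + 5 * 3 = 53

The answer is 53.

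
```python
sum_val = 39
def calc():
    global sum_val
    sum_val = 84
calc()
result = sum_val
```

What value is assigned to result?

Step 1: sum_val = 39 globally.
Step 2: calc() declares global sum_val and sets it to 84.
Step 3: After calc(), global sum_val = 84. result = 84

The answer is 84.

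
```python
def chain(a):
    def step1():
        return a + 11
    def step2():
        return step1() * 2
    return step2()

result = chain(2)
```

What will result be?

Step 1: chain(2) captures a = 2.
Step 2: step2() calls step1() which returns 2 + 11 = 13.
Step 3: step2() returns 13 * 2 = 26

The answer is 26.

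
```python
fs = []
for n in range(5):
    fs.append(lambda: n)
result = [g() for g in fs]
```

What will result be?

Step 1: All 5 lambdas share the same variable n.
Step 2: After the loop, n = 4.
Step 3: Each call returns 4. result = [4, 4, 4, 4, 4]

The answer is [4, 4, 4, 4, 4].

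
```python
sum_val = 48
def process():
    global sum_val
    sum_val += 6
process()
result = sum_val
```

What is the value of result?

Step 1: sum_val = 48 globally.
Step 2: process() modifies global sum_val: sum_val += 6 = 54.
Step 3: result = 54

The answer is 54.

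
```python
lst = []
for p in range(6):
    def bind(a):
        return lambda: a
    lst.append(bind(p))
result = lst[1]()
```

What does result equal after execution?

Step 1: bind(p) creates a new scope capturing a = p at call time.
Step 2: lst[1] = bind(1), so its lambda captures a = 1.
Step 3: result = 1 (closure factory fixes late binding)

The answer is 1.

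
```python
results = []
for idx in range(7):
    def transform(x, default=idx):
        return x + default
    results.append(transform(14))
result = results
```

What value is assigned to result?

Step 1: Default argument default=idx is evaluated at function definition time.
Step 2: Each iteration creates transform with default = current idx value.
Step 3: transform(14) returns 14 + default. results = [14, 15, 16, 17, 18, 19, 20]

The answer is [14, 15, 16, 17, 18, 19, 20].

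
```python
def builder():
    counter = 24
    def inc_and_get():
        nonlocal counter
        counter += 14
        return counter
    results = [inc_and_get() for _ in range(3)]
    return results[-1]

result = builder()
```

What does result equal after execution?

Step 1: counter = 24.
Step 2: Three calls to inc_and_get(), each adding 14.
Step 3: Last value = 24 + 14 * 3 = 66

The answer is 66.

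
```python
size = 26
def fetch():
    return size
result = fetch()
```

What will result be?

Step 1: size = 26 is defined in the global scope.
Step 2: fetch() looks up size. No local size exists, so Python checks the global scope via LEGB rule and finds size = 26.
Step 3: result = 26

The answer is 26.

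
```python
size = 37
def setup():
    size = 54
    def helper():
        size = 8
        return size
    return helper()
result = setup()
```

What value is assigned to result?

Step 1: Three scopes define size: global (37), setup (54), helper (8).
Step 2: helper() has its own local size = 8, which shadows both enclosing and global.
Step 3: result = 8 (local wins in LEGB)

The answer is 8.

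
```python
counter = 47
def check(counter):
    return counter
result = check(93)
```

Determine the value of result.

Step 1: Global counter = 47.
Step 2: check(93) takes parameter counter = 93, which shadows the global.
Step 3: result = 93

The answer is 93.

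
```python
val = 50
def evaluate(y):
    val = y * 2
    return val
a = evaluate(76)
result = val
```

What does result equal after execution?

Step 1: Global val = 50.
Step 2: evaluate(76) creates local val = 76 * 2 = 152.
Step 3: Global val unchanged because no global keyword. result = 50

The answer is 50.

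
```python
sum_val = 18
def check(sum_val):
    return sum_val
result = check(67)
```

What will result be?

Step 1: Global sum_val = 18.
Step 2: check(67) takes parameter sum_val = 67, which shadows the global.
Step 3: result = 67

The answer is 67.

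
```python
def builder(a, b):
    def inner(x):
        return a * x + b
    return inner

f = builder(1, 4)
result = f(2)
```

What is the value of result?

Step 1: builder(1, 4) captures a = 1, b = 4.
Step 2: f(2) computes 1 * 2 + 4 = 6.
Step 3: result = 6

The answer is 6.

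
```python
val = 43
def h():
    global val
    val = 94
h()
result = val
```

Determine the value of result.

Step 1: val = 43 globally.
Step 2: h() declares global val and sets it to 94.
Step 3: After h(), global val = 94. result = 94

The answer is 94.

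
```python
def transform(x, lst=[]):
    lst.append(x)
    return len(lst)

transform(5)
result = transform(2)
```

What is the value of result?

Step 1: Mutable default list persists between calls.
Step 2: First call: lst = [5], len = 1. Second call: lst = [5, 2], len = 2.
Step 3: result = 2

The answer is 2.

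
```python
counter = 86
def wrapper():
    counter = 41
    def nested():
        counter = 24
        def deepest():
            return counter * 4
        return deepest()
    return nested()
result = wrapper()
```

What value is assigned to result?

Step 1: deepest() looks up counter through LEGB: not local, finds counter = 24 in enclosing nested().
Step 2: Returns 24 * 4 = 96.
Step 3: result = 96

The answer is 96.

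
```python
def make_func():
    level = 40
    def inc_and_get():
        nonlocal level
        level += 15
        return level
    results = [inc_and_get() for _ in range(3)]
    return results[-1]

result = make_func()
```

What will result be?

Step 1: level = 40.
Step 2: Three calls to inc_and_get(), each adding 15.
Step 3: Last value = 40 + 15 * 3 = 85

The answer is 85.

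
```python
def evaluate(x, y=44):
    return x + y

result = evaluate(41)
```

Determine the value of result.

Step 1: evaluate(41) uses default y = 44.
Step 2: Returns 41 + 44 = 85.
Step 3: result = 85

The answer is 85.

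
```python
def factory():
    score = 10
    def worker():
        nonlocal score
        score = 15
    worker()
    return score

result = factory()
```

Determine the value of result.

Step 1: factory() sets score = 10.
Step 2: worker() uses nonlocal to reassign score = 15.
Step 3: result = 15

The answer is 15.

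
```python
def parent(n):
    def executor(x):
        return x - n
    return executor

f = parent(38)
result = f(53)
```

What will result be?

Step 1: parent(38) creates a closure capturing n = 38.
Step 2: f(53) computes 53 - 38 = 15.
Step 3: result = 15

The answer is 15.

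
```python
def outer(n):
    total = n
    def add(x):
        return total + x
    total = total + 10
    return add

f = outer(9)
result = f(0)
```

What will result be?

Step 1: outer(9) sets total = 9, then total = 9 + 10 = 19.
Step 2: Closures capture by reference, so add sees total = 19.
Step 3: f(0) returns 19 + 0 = 19

The answer is 19.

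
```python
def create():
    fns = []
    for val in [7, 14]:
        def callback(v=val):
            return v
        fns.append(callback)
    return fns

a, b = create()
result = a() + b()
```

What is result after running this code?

Step 1: Default argument v=val captures val at each iteration.
Step 2: a() returns 7 (captured at first iteration), b() returns 14 (captured at second).
Step 3: result = 7 + 14 = 21

The answer is 21.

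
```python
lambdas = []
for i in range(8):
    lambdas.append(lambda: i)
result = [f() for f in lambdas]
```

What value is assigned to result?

Step 1: All 8 lambdas share the same variable i.
Step 2: After the loop, i = 7.
Step 3: Each call returns 7. result = [7, 7, 7, 7, 7, 7, 7, 7]

The answer is [7, 7, 7, 7, 7, 7, 7, 7].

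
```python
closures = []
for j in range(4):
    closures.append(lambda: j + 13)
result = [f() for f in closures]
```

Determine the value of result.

Step 1: All lambdas capture j by reference. After the loop, j = 3.
Step 2: Each call returns 3 + 13 = 16.
Step 3: result = [16, 16, 16, 16]

The answer is [16, 16, 16, 16].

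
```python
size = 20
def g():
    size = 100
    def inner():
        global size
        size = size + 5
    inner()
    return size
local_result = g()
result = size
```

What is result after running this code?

Step 1: Global size = 20. g() creates local size = 100.
Step 2: inner() declares global size and adds 5: global size = 20 + 5 = 25.
Step 3: g() returns its local size = 100 (unaffected by inner).
Step 4: result = global size = 25

The answer is 25.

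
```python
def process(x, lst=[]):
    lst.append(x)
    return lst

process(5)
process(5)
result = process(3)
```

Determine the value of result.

Step 1: Mutable default argument gotcha! The list [] is created once.
Step 2: Each call appends to the SAME list: [5], [5, 5], [5, 5, 3].
Step 3: result = [5, 5, 3]

The answer is [5, 5, 3].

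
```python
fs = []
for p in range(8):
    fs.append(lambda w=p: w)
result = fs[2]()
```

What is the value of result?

Step 1: Default argument w=p captures p's value at each iteration.
Step 2: fs[2] captured w = 2 when p was 2.
Step 3: result = 2

The answer is 2.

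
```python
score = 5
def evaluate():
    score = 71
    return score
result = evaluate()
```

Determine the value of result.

Step 1: Global score = 5.
Step 2: evaluate() creates local score = 71, shadowing the global.
Step 3: Returns local score = 71. result = 71

The answer is 71.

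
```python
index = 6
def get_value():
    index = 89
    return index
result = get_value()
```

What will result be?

Step 1: Global index = 6.
Step 2: get_value() creates local index = 89, shadowing the global.
Step 3: Returns local index = 89. result = 89

The answer is 89.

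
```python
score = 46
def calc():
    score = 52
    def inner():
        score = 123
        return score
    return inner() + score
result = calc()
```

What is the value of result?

Step 1: calc() has local score = 52. inner() has local score = 123.
Step 2: inner() returns its local score = 123.
Step 3: calc() returns 123 + its own score (52) = 175

The answer is 175.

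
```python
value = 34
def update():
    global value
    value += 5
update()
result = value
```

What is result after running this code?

Step 1: value = 34 globally.
Step 2: update() modifies global value: value += 5 = 39.
Step 3: result = 39

The answer is 39.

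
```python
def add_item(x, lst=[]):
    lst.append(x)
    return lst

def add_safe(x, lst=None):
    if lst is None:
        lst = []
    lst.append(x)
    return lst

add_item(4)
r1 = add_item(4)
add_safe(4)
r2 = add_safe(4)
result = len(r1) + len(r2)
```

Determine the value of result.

Step 1: add_item shares mutable default: after 2 calls, lst = [4, 4], len = 2.
Step 2: add_safe creates fresh list each time: r2 = [4], len = 1.
Step 3: result = 2 + 1 = 3

The answer is 3.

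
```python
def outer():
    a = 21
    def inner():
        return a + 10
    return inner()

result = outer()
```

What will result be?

Step 1: outer() defines a = 21.
Step 2: inner() reads a = 21 from enclosing scope, returns 21 + 10 = 31.
Step 3: result = 31

The answer is 31.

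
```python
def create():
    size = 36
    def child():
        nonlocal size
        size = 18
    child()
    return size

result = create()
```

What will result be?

Step 1: create() sets size = 36.
Step 2: child() uses nonlocal to reassign size = 18.
Step 3: result = 18

The answer is 18.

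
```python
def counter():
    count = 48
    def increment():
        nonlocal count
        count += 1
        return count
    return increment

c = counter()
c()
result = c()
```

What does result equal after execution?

Step 1: counter() creates closure with count = 48.
Step 2: Each c() call increments count via nonlocal. After 2 calls: 48 + 2 = 50.
Step 3: result = 50

The answer is 50.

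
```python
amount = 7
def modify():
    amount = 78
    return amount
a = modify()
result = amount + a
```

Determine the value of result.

Step 1: Global amount = 7. modify() returns local amount = 78.
Step 2: a = 78. Global amount still = 7.
Step 3: result = 7 + 78 = 85

The answer is 85.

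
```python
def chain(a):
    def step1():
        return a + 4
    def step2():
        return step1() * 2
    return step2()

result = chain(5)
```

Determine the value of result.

Step 1: chain(5) captures a = 5.
Step 2: step2() calls step1() which returns 5 + 4 = 9.
Step 3: step2() returns 9 * 2 = 18

The answer is 18.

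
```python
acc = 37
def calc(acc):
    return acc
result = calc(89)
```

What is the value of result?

Step 1: Global acc = 37.
Step 2: calc(89) takes parameter acc = 89, which shadows the global.
Step 3: result = 89

The answer is 89.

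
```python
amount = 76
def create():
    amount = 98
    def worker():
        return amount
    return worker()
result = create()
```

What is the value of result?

Step 1: amount = 76 globally, but create() defines amount = 98 locally.
Step 2: worker() looks up amount. Not in local scope, so checks enclosing scope (create) and finds amount = 98.
Step 3: result = 98

The answer is 98.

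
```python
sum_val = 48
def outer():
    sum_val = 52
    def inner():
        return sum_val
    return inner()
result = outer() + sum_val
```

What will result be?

Step 1: Global sum_val = 48. outer() shadows with sum_val = 52.
Step 2: inner() returns enclosing sum_val = 52. outer() = 52.
Step 3: result = 52 + global sum_val (48) = 100

The answer is 100.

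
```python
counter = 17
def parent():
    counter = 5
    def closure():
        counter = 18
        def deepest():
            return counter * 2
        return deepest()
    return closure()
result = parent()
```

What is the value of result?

Step 1: deepest() looks up counter through LEGB: not local, finds counter = 18 in enclosing closure().
Step 2: Returns 18 * 2 = 36.
Step 3: result = 36

The answer is 36.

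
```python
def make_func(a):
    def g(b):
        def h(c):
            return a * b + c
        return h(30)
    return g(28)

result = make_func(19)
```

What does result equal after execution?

Step 1: a = 19, b = 28, c = 30.
Step 2: h() computes a * b + c = 19 * 28 + 30 = 562.
Step 3: result = 562

The answer is 562.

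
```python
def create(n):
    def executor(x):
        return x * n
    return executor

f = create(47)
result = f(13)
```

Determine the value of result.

Step 1: create(47) creates a closure capturing n = 47.
Step 2: f(13) computes 13 * 47 = 611.
Step 3: result = 611

The answer is 611.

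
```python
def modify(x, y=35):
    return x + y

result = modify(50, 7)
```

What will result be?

Step 1: modify(50, 7) overrides default y with 7.
Step 2: Returns 50 + 7 = 57.
Step 3: result = 57

The answer is 57.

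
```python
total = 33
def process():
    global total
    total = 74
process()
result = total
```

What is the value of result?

Step 1: total = 33 globally.
Step 2: process() declares global total and sets it to 74.
Step 3: After process(), global total = 74. result = 74

The answer is 74.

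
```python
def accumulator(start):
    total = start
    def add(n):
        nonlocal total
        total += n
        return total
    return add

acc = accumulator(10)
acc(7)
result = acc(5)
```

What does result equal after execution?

Step 1: accumulator(10) creates closure with total = 10.
Step 2: First acc(7): total = 10 + 7 = 17.
Step 3: Second acc(5): total = 17 + 5 = 22. result = 22

The answer is 22.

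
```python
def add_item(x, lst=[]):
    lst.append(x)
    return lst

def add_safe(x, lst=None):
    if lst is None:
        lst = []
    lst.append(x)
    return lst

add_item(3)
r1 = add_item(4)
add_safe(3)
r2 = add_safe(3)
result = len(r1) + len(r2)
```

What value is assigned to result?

Step 1: add_item shares mutable default: after 2 calls, lst = [3, 4], len = 2.
Step 2: add_safe creates fresh list each time: r2 = [3], len = 1.
Step 3: result = 2 + 1 = 3

The answer is 3.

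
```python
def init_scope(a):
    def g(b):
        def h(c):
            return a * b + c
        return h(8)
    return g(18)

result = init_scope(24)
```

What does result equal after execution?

Step 1: a = 24, b = 18, c = 8.
Step 2: h() computes a * b + c = 24 * 18 + 8 = 440.
Step 3: result = 440

The answer is 440.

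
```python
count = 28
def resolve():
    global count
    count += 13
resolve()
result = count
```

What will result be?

Step 1: count = 28 globally.
Step 2: resolve() modifies global count: count += 13 = 41.
Step 3: result = 41

The answer is 41.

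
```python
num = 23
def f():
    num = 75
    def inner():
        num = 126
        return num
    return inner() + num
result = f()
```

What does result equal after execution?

Step 1: f() has local num = 75. inner() has local num = 126.
Step 2: inner() returns its local num = 126.
Step 3: f() returns 126 + its own num (75) = 201

The answer is 201.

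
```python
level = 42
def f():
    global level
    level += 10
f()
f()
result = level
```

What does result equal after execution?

Step 1: level = 42.
Step 2: First f(): level = 42 + 10 = 52.
Step 3: Second f(): level = 52 + 10 = 62. result = 62

The answer is 62.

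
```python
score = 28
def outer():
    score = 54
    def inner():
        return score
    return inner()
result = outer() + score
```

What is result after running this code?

Step 1: Global score = 28. outer() shadows with score = 54.
Step 2: inner() returns enclosing score = 54. outer() = 54.
Step 3: result = 54 + global score (28) = 82

The answer is 82.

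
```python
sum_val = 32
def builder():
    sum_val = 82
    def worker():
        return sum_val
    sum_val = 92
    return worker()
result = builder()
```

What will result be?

Step 1: builder() sets sum_val = 82, then later sum_val = 92.
Step 2: worker() is called after sum_val is reassigned to 92. Closures capture variables by reference, not by value.
Step 3: result = 92

The answer is 92.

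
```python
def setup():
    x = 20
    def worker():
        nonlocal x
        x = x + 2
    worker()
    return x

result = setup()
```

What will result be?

Step 1: setup() sets x = 20.
Step 2: worker() uses nonlocal to modify x in setup's scope: x = 20 + 2 = 22.
Step 3: setup() returns the modified x = 22

The answer is 22.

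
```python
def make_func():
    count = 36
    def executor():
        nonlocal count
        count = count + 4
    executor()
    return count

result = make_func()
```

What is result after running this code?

Step 1: make_func() sets count = 36.
Step 2: executor() uses nonlocal to modify count in make_func's scope: count = 36 + 4 = 40.
Step 3: make_func() returns the modified count = 40

The answer is 40.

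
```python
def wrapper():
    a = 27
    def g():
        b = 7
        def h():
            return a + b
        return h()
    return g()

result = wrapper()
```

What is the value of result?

Step 1: wrapper() defines a = 27. g() defines b = 7.
Step 2: h() accesses both from enclosing scopes: a = 27, b = 7.
Step 3: result = 27 + 7 = 34

The answer is 34.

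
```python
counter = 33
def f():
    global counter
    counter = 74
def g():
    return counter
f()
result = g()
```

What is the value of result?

Step 1: counter = 33.
Step 2: f() sets global counter = 74.
Step 3: g() reads global counter = 74. result = 74

The answer is 74.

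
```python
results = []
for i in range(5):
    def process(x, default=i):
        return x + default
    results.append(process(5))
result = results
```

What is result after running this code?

Step 1: Default argument default=i is evaluated at function definition time.
Step 2: Each iteration creates process with default = current i value.
Step 3: process(5) returns 5 + default. results = [5, 6, 7, 8, 9]

The answer is [5, 6, 7, 8, 9].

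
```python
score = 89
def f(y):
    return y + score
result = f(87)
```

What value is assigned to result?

Step 1: score = 89 is defined globally.
Step 2: f(87) uses parameter y = 87 and looks up score from global scope = 89.
Step 3: result = 87 + 89 = 176

The answer is 176.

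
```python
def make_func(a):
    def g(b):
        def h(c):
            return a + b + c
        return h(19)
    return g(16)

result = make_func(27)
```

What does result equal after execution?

Step 1: a = 27, b = 16, c = 19 across three nested scopes.
Step 2: h() accesses all three via LEGB rule.
Step 3: result = 27 + 16 + 19 = 62

The answer is 62.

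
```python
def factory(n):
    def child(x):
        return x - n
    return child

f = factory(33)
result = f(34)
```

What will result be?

Step 1: factory(33) creates a closure capturing n = 33.
Step 2: f(34) computes 34 - 33 = 1.
Step 3: result = 1

The answer is 1.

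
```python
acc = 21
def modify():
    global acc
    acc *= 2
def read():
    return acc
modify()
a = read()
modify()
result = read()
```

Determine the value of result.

Step 1: acc = 21.
Step 2: First modify(): acc = 21 * 2 = 42.
Step 3: Second modify(): acc = 42 * 2 = 84.
Step 4: read() returns 84

The answer is 84.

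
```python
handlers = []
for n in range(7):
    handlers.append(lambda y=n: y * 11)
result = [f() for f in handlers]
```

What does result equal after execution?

Step 1: Default arg y=n captures n at each iteration.
Step 2: handlers[k] has y defaulting to k, returns k * 11.
Step 3: result = [0, 11, 22, 33, 44, 55, 66]

The answer is [0, 11, 22, 33, 44, 55, 66].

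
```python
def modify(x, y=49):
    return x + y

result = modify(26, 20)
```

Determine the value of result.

Step 1: modify(26, 20) overrides default y with 20.
Step 2: Returns 26 + 20 = 46.
Step 3: result = 46

The answer is 46.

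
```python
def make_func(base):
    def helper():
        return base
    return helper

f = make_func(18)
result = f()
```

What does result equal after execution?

Step 1: make_func(18) creates closure capturing base = 18.
Step 2: f() returns the captured base = 18.
Step 3: result = 18

The answer is 18.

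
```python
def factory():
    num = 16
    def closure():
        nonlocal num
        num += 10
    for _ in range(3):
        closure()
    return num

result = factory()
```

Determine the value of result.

Step 1: num = 16.
Step 2: closure() is called 3 times in a loop, each adding 10 via nonlocal.
Step 3: num = 16 + 10 * 3 = 46

The answer is 46.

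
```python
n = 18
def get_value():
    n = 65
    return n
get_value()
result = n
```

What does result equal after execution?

Step 1: Global n = 18.
Step 2: get_value() creates local n = 65 (shadow, not modification).
Step 3: After get_value() returns, global n is unchanged. result = 18

The answer is 18.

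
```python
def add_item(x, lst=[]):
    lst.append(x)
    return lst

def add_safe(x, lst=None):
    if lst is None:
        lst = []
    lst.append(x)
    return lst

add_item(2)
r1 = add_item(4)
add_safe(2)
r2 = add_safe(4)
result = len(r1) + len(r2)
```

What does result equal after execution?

Step 1: add_item shares mutable default: after 2 calls, lst = [2, 4], len = 2.
Step 2: add_safe creates fresh list each time: r2 = [4], len = 1.
Step 3: result = 2 + 1 = 3

The answer is 3.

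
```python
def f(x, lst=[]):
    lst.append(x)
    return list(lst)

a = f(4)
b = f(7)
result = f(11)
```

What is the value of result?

Step 1: Default list is shared. list() creates copies for return values.
Step 2: Internal list grows: [4] -> [4, 7] -> [4, 7, 11].
Step 3: result = [4, 7, 11]

The answer is [4, 7, 11].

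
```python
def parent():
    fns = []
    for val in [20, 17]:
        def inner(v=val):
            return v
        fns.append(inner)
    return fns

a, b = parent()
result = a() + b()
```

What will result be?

Step 1: Default argument v=val captures val at each iteration.
Step 2: a() returns 20 (captured at first iteration), b() returns 17 (captured at second).
Step 3: result = 20 + 17 = 37

The answer is 37.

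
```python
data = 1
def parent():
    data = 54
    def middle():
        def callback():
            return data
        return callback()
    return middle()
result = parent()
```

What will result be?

Step 1: parent() defines data = 54. middle() and callback() have no local data.
Step 2: callback() checks local (none), enclosing middle() (none), enclosing parent() and finds data = 54.
Step 3: result = 54

The answer is 54.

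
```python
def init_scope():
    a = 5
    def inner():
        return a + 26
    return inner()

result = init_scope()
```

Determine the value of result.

Step 1: init_scope() defines a = 5.
Step 2: inner() reads a = 5 from enclosing scope, returns 5 + 26 = 31.
Step 3: result = 31

The answer is 31.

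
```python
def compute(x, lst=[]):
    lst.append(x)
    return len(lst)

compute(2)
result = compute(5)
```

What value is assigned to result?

Step 1: Mutable default list persists between calls.
Step 2: First call: lst = [2], len = 1. Second call: lst = [2, 5], len = 2.
Step 3: result = 2

The answer is 2.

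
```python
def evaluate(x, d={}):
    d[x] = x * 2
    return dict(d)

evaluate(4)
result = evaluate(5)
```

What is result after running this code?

Step 1: Mutable default dict is shared across calls.
Step 2: First call adds 4: 8. Second call adds 5: 10.
Step 3: result = {4: 8, 5: 10}

The answer is {4: 8, 5: 10}.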